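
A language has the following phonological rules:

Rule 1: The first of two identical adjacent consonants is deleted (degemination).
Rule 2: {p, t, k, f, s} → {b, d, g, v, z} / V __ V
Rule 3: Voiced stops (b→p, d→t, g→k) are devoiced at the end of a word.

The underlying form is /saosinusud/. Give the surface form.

Rule 1 (degemination): no segment meets the environment; /saosinusud/ is unchanged.
Rule 2 (intervocalic voicing): /s/ is a voiceless obstruent between vowels /o/ and /i/, so it voices to [z]. /s/ is a voiceless obstruent between vowels /u/ and /u/, so it voices to [z]. /saosinusud/ → saozinuzud.
Rule 3 (final devoicing): /d/ is a voiced stop in word-final position, so it devoices to [t]. /saozinuzud/ → saozinuzut.

saozinuzut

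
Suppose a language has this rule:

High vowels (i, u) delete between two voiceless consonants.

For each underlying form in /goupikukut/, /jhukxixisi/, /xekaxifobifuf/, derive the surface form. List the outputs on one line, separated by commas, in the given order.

goupkkt, jhkxxsi, xekaxfobiff

/goupikukut/: /i/ is a high vowel flanked by voiceless consonants /p/ and /k/, so it deletes. /u/ is a high vowel flanked by voiceless consonants /k/ and /k/, so it deletes. /u/ is a high vowel flanked by voiceless consonants /k/ and /t/, so it deletes. → [goupkkt].
/jhukxixisi/: /u/ is a high vowel flanked by voiceless consonants /h/ and /k/, so it deletes. /i/ is a high vowel flanked by voiceless consonants /x/ and /x/, so it deletes. /i/ is a high vowel flanked by voiceless consonants /x/ and /s/, so it deletes. → [jhkxxsi].
/xekaxifobifuf/: /i/ is a high vowel flanked by voiceless consonants /x/ and /f/, so it deletes. /u/ is a high vowel flanked by voiceless consonants /f/ and /f/, so it deletes. → [xekaxfobiff].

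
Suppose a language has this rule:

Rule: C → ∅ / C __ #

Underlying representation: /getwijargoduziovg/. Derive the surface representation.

getwijargoduziov

/g/ is the second consonant of a word-final cluster /vg/, so it deletes.
Surface form: [getwijargoduziov].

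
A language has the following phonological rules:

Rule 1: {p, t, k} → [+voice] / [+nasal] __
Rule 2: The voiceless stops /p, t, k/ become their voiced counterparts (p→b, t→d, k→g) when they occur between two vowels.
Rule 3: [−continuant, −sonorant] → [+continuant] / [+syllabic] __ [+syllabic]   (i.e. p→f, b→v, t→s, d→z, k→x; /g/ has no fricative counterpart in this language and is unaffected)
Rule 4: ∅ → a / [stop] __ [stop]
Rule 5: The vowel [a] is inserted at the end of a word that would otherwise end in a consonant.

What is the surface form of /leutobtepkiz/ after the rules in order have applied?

leuzobatepakiza

Rule 1 (post-nasal voicing): no segment meets the environment; /leutobtepkiz/ is unchanged.
Rule 2 (intervocalic voicing): /t/ is a voiceless stop between vowels /u/ and /o/, so it voices to [d]. /leutobtepkiz/ → leudobtepkiz.
Rule 3 (intervocalic spirantization): /d/ is a stop between vowels /u/ and /o/, so it spirantizes to the fricative [z]. /leudobtepkiz/ → leuzobtepkiz.
Rule 4 (stop-cluster a-epenthesis): /b/ and /t/ form a stop–stop cluster, so [a] is inserted between them. /p/ and /k/ form a stop–stop cluster, so [a] is inserted between them. /leuzobtepkiz/ → leuzobatepakiz.
Rule 5 (final a-epenthesis): the form ends in the consonant /z/, so [a] is inserted word-finally. /leuzobatepakiz/ → leuzobatepakiza.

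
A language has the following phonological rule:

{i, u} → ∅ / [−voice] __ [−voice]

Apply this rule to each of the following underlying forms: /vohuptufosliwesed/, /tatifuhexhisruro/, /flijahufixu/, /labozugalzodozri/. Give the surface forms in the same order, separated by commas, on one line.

/vohuptufosliwesed/: /u/ is a high vowel flanked by voiceless consonants /h/ and /p/, so it deletes. /u/ is a high vowel flanked by voiceless consonants /t/ and /f/, so it deletes. → [vohptfosliwesed].
/tatifuhexhisruro/: /i/ is a high vowel flanked by voiceless consonants /t/ and /f/, so it deletes. /u/ is a high vowel flanked by voiceless consonants /f/ and /h/, so it deletes. /i/ is a high vowel flanked by voiceless consonants /h/ and /s/, so it deletes. → [tatfhexhsruro].
/flijahufixu/: /u/ is a high vowel flanked by voiceless consonants /h/ and /f/, so it deletes. /i/ is a high vowel flanked by voiceless consonants /f/ and /x/, so it deletes. → [flijahfxu].
/labozugalzodozri/: the rule's environment is not met; surfaces unchanged as [labozugalzodozri].

vohptfosliwesed, tatfhexhsruro, flijahfxu, labozugalzodozri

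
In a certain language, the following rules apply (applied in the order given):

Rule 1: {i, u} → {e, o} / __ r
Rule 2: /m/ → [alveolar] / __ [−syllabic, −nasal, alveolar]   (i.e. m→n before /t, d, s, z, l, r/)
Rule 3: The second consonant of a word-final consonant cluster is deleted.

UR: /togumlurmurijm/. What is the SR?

Rule 1 (pre-rhotic lowering): /u/ is a high vowel immediately before /r/, so it lowers to [o]. /u/ is a high vowel immediately before /r/, so it lowers to [o]. /togumlurmurijm/ → togumlormorijm.
Rule 2 (nasal place assimilation): /m/ precedes the alveolar consonant /l/, so it assimilates in place to [n]. /togumlormorijm/ → togunlormorijm.
Rule 3 (final cluster simplification): /m/ is the second consonant of a word-final cluster /jm/, so it deletes. /togunlormorijm/ → togunlormorij.

togunlormorij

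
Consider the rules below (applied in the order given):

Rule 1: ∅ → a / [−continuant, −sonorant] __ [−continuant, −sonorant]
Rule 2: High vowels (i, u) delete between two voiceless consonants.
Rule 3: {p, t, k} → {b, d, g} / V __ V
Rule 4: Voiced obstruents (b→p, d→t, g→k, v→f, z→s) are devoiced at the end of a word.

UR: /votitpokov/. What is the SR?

vottabogof

Rule 1 (stop-cluster a-epenthesis): /t/ and /p/ form a stop–stop cluster, so [a] is inserted between them. /votitpokov/ → votitapokov.
Rule 2 (high vowel syncope): /i/ is a high vowel flanked by voiceless consonants /t/ and /t/, so it deletes. /votitapokov/ → vottapokov.
Rule 3 (intervocalic voicing): /p/ is a voiceless stop between vowels /a/ and /o/, so it voices to [b]. /k/ is a voiceless stop between vowels /o/ and /o/, so it voices to [g]. /vottapokov/ → vottabogov.
Rule 4 (final devoicing): /v/ is a voiced obstruent in word-final position, so it devoices to [f]. /vottabogov/ → vottabogof.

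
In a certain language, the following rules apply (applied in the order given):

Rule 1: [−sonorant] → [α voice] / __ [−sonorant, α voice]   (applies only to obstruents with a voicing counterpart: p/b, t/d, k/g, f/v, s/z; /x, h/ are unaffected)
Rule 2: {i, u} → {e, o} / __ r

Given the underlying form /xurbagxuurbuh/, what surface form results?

xorbakxuorbuh

Rule 1 (regressive voicing assimilation): /g/ precedes the voiceless obstruent /x/, so it devoices to [k] by assimilation. /xurbagxuurbuh/ → xurbakxuurbuh.
Rule 2 (pre-rhotic lowering): /u/ is a high vowel immediately before /r/, so it lowers to [o]. /u/ is a high vowel immediately before /r/, so it lowers to [o]. /xurbakxuurbuh/ → xorbakxuorbuh.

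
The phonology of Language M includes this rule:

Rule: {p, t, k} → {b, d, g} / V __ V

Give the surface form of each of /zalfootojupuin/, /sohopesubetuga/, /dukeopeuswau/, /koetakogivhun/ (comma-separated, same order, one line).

/zalfootojupuin/: /t/ is a voiceless stop between vowels /o/ and /o/, so it voices to [d]. /p/ is a voiceless stop between vowels /u/ and /u/, so it voices to [b]. → [zalfoodojubuin].
/sohopesubetuga/: /p/ is a voiceless stop between vowels /o/ and /e/, so it voices to [b]. /t/ is a voiceless stop between vowels /e/ and /u/, so it voices to [d]. → [sohobesubeduga].
/dukeopeuswau/: /k/ is a voiceless stop between vowels /u/ and /e/, so it voices to [g]. /p/ is a voiceless stop between vowels /o/ and /e/, so it voices to [b]. → [dugeobeuswau].
/koetakogivhun/: /t/ is a voiceless stop between vowels /e/ and /a/, so it voices to [d]. /k/ is a voiceless stop between vowels /a/ and /o/, so it voices to [g]. → [koedagogivhun].

zalfoodojubuin, sohobesubeduga, dugeobeuswau, koedagogivhun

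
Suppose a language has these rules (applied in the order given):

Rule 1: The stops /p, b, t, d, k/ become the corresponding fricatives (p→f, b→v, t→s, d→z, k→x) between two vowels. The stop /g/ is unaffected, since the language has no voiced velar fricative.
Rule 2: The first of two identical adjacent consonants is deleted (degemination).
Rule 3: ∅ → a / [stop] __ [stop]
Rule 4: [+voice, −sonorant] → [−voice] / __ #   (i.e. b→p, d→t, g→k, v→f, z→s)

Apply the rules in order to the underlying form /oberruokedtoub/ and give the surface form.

overuoxedatoup

Rule 1 (intervocalic spirantization): /b/ is a stop between vowels /o/ and /e/, so it spirantizes to the fricative [v]. /k/ is a stop between vowels /o/ and /e/, so it spirantizes to the fricative [x]. /oberruokedtoub/ → overruoxedtoub.
Rule 2 (degemination): /rr/ is a geminate; the first /r/ deletes. /overruoxedtoub/ → overuoxedtoub.
Rule 3 (stop-cluster a-epenthesis): /d/ and /t/ form a stop–stop cluster, so [a] is inserted between them. /overuoxedtoub/ → overuoxedatoub.
Rule 4 (final devoicing): /b/ is a voiced obstruent in word-final position, so it devoices to [p]. /overuoxedatoub/ → overuoxedatoup.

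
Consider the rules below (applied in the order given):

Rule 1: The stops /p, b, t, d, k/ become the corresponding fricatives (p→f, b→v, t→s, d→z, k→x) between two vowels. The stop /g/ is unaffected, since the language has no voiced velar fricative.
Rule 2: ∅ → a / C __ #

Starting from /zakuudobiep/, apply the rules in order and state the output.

zaxuuzoviepa

Rule 1 (intervocalic spirantization): /k/ is a stop between vowels /a/ and /u/, so it spirantizes to the fricative [x]. /d/ is a stop between vowels /u/ and /o/, so it spirantizes to the fricative [z]. /b/ is a stop between vowels /o/ and /i/, so it spirantizes to the fricative [v]. /zakuudobiep/ → zaxuuzoviep.
Rule 2 (final a-epenthesis): the form ends in the consonant /p/, so [a] is inserted word-finally. /zaxuuzoviep/ → zaxuuzoviepa.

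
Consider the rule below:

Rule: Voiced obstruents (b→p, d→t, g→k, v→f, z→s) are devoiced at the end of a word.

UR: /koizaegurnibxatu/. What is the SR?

No segment of /koizaegurnibxatu/ meets the structural description of the rule, so the form surfaces unchanged.

koizaegurnibxatu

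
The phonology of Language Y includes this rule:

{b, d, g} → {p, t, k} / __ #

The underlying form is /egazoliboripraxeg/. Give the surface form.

egazoliboripraxek

/g/ is a voiced stop in word-final position, so it devoices to [k].
The other instances of /g/, /b/ do not occur in the required environment and remain unchanged.
Surface form: [egazoliboripraxek].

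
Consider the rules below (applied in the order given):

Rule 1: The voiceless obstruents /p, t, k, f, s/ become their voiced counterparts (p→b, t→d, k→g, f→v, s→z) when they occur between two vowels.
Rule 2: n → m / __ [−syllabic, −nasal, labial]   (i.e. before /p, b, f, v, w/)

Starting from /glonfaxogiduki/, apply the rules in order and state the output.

glomfaxogidugi

Rule 1 (intervocalic voicing): /k/ is a voiceless obstruent between vowels /u/ and /i/, so it voices to [g]. /glonfaxogiduki/ → glonfaxogidugi.
Rule 2 (nasal place assimilation): /n/ precedes the labial consonant /f/, so it assimilates in place to [m]. /glonfaxogidugi/ → glomfaxogidugi.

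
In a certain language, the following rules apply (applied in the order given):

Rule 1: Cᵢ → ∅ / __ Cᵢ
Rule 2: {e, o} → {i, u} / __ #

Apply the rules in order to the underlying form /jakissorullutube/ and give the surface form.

jakisorulutubi

Rule 1 (degemination): /ss/ is a geminate; the first /s/ deletes. /ll/ is a geminate; the first /l/ deletes. /jakissorullutube/ → jakisorulutube.
Rule 2 (final vowel raising): /e/ is a mid vowel in word-final position, so it raises to [i]. /jakisorulutube/ → jakisorulutubi.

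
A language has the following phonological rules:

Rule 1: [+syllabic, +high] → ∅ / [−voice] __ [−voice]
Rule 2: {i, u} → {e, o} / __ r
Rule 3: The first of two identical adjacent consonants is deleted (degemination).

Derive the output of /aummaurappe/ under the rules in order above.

Rule 1 (high vowel syncope): no segment meets the environment; /aummaurappe/ is unchanged.
Rule 2 (pre-rhotic lowering): /u/ is a high vowel immediately before /r/, so it lowers to [o]. /aummaurappe/ → aummaorappe.
Rule 3 (degemination): /mm/ is a geminate; the first /m/ deletes. /pp/ is a geminate; the first /p/ deletes. /aummaorappe/ → aumaorape.

aumaorape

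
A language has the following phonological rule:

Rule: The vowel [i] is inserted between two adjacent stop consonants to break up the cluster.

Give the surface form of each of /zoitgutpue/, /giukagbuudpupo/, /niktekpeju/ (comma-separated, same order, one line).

zoitigutipue, giukagibuudipupo, nikitekipeju

/zoitgutpue/: /t/ and /g/ form a stop–stop cluster, so [i] is inserted between them. /t/ and /p/ form a stop–stop cluster, so [i] is inserted between them. → [zoitigutipue].
/giukagbuudpupo/: /g/ and /b/ form a stop–stop cluster, so [i] is inserted between them. /d/ and /p/ form a stop–stop cluster, so [i] is inserted between them. → [giukagibuudipupo].
/niktekpeju/: /k/ and /t/ form a stop–stop cluster, so [i] is inserted between them. /k/ and /p/ form a stop–stop cluster, so [i] is inserted between them. → [nikitekipeju].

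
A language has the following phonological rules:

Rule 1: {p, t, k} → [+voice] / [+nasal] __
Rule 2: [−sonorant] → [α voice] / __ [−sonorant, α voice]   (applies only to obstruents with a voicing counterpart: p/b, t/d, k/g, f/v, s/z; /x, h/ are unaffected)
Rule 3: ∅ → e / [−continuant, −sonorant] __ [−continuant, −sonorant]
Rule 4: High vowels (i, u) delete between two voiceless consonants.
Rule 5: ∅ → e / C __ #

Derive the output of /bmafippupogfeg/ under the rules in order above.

Rule 1 (post-nasal voicing): no segment meets the environment; /bmafippupogfeg/ is unchanged.
Rule 2 (regressive voicing assimilation): /g/ precedes the voiceless obstruent /f/, so it devoices to [k] by assimilation. /bmafippupogfeg/ → bmafippupokfeg.
Rule 3 (stop-cluster e-epenthesis): /p/ and /p/ form a stop–stop cluster, so [e] is inserted between them. /bmafippupokfeg/ → bmafipepupokfeg.
Rule 4 (high vowel syncope): /i/ is a high vowel flanked by voiceless consonants /f/ and /p/, so it deletes. /u/ is a high vowel flanked by voiceless consonants /p/ and /p/, so it deletes. /bmafipepupokfeg/ → bmafpeppokfeg.
Rule 5 (final e-epenthesis): the form ends in the consonant /g/, so [e] is inserted word-finally. /bmafpeppokfeg/ → bmafpeppokfege.

bmafpeppokfege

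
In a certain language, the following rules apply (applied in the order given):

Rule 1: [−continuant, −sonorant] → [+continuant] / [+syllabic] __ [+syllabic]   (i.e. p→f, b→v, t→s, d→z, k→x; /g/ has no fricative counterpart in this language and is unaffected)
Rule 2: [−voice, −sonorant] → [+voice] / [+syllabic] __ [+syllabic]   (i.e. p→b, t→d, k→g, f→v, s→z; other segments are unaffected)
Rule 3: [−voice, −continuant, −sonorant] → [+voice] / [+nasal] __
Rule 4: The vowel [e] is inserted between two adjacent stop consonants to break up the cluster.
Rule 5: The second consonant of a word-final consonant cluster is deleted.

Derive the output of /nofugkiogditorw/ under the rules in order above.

Rule 1 (intervocalic spirantization): /t/ is a stop between vowels /i/ and /o/, so it spirantizes to the fricative [s]. /nofugkiogditorw/ → nofugkiogdisorw.
Rule 2 (intervocalic voicing): /f/ is a voiceless obstruent between vowels /o/ and /u/, so it voices to [v]. /s/ is a voiceless obstruent between vowels /i/ and /o/, so it voices to [z]. /nofugkiogdisorw/ → novugkiogdizorw.
Rule 3 (post-nasal voicing): no segment meets the environment; /novugkiogdizorw/ is unchanged.
Rule 4 (stop-cluster e-epenthesis): /g/ and /k/ form a stop–stop cluster, so [e] is inserted between them. /g/ and /d/ form a stop–stop cluster, so [e] is inserted between them. /novugkiogdizorw/ → novugekiogedizorw.
Rule 5 (final cluster simplification): /w/ is the second consonant of a word-final cluster /rw/, so it deletes. /novugekiogedizorw/ → novugekiogedizor.

novugekiogedizor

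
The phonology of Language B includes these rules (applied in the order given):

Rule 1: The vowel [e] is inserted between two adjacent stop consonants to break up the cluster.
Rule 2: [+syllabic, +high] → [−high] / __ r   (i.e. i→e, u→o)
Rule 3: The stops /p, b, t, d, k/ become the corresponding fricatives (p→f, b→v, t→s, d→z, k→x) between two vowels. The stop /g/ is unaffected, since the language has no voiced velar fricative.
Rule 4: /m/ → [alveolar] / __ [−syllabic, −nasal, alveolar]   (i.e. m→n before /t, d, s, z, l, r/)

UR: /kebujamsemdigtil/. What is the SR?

kevujansendigesil

Rule 1 (stop-cluster e-epenthesis): /g/ and /t/ form a stop–stop cluster, so [e] is inserted between them. /kebujamsemdigtil/ → kebujamsemdigetil.
Rule 2 (pre-rhotic lowering): no segment meets the environment; /kebujamsemdigetil/ is unchanged.
Rule 3 (intervocalic spirantization): /b/ is a stop between vowels /e/ and /u/, so it spirantizes to the fricative [v]. /t/ is a stop between vowels /e/ and /i/, so it spirantizes to the fricative [s]. /kebujamsemdigetil/ → kevujamsemdigesil.
Rule 4 (nasal place assimilation): /m/ precedes the alveolar consonant /s/, so it assimilates in place to [n]. /m/ precedes the alveolar consonant /d/, so it assimilates in place to [n]. /kevujamsemdigesil/ → kevujansendigesil.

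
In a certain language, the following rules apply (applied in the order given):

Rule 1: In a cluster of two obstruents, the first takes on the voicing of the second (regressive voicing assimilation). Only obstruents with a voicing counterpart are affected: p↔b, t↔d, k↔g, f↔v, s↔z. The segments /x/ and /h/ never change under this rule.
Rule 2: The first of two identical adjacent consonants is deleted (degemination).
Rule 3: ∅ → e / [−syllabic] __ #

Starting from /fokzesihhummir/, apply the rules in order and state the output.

Rule 1 (regressive voicing assimilation): /k/ precedes the voiced obstruent /z/, so it voices to [g] by assimilation. /fokzesihhummir/ → fogzesihhummir.
Rule 2 (degemination): /hh/ is a geminate; the first /h/ deletes. /mm/ is a geminate; the first /m/ deletes. /fogzesihhummir/ → fogzesihumir.
Rule 3 (final e-epenthesis): the form ends in the consonant /r/, so [e] is inserted word-finally. /fogzesihumir/ → fogzesihumire.

fogzesihumire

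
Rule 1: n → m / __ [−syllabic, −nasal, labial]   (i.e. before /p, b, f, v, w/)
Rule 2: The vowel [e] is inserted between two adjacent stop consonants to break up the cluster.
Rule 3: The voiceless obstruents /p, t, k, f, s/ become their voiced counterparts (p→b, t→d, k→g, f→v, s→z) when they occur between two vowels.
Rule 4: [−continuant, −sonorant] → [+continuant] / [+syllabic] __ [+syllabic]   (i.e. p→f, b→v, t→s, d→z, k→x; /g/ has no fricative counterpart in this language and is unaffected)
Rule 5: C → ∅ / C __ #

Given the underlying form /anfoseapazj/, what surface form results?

amfozeavaz

Rule 1 (nasal place assimilation): /n/ precedes the labial consonant /f/, so it assimilates in place to [m]. /anfoseapazj/ → amfoseapazj.
Rule 2 (stop-cluster e-epenthesis): no segment meets the environment; /amfoseapazj/ is unchanged.
Rule 3 (intervocalic voicing): /s/ is a voiceless obstruent between vowels /o/ and /e/, so it voices to [z]. /p/ is a voiceless obstruent between vowels /a/ and /a/, so it voices to [b]. /amfoseapazj/ → amfozeabazj.
Rule 4 (intervocalic spirantization): /b/ is a stop between vowels /a/ and /a/, so it spirantizes to the fricative [v]. /amfozeabazj/ → amfozeavazj.
Rule 5 (final cluster simplification): /j/ is the second consonant of a word-final cluster /zj/, so it deletes. /amfozeavazj/ → amfozeavaz.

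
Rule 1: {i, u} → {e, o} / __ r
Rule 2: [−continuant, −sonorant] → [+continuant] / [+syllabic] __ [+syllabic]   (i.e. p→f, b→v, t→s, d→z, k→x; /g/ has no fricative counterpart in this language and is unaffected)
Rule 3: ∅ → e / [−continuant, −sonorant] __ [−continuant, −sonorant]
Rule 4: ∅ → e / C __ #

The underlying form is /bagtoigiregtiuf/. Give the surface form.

bagetoigeregetiufe

Rule 1 (pre-rhotic lowering): /i/ is a high vowel immediately before /r/, so it lowers to [e]. /bagtoigiregtiuf/ → bagtoigeregtiuf.
Rule 2 (intervocalic spirantization): no segment meets the environment; /bagtoigeregtiuf/ is unchanged.
Rule 3 (stop-cluster e-epenthesis): /g/ and /t/ form a stop–stop cluster, so [e] is inserted between them. /g/ and /t/ form a stop–stop cluster, so [e] is inserted between them. /bagtoigeregtiuf/ → bagetoigeregetiuf.
Rule 4 (final e-epenthesis): the form ends in the consonant /f/, so [e] is inserted word-finally. /bagetoigeregetiuf/ → bagetoigeregetiufe.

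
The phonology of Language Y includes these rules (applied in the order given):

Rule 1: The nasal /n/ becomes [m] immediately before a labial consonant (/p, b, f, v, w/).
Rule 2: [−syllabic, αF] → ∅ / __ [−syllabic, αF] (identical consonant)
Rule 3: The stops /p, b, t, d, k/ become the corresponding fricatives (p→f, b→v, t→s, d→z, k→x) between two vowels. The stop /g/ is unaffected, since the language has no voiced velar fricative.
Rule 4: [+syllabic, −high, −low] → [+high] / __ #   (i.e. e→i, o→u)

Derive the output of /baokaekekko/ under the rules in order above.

Rule 1 (nasal place assimilation): no segment meets the environment; /baokaekekko/ is unchanged.
Rule 2 (degemination): /kk/ is a geminate; the first /k/ deletes. /baokaekekko/ → baokaekeko.
Rule 3 (intervocalic spirantization): /k/ is a stop between vowels /o/ and /a/, so it spirantizes to the fricative [x]. /k/ is a stop between vowels /e/ and /e/, so it spirantizes to the fricative [x]. /k/ is a stop between vowels /e/ and /o/, so it spirantizes to the fricative [x]. /baokaekeko/ → baoxaexexo.
Rule 4 (final vowel raising): /o/ is a mid vowel in word-final position, so it raises to [u]. /baoxaexexo/ → baoxaexexu.

baoxaexexu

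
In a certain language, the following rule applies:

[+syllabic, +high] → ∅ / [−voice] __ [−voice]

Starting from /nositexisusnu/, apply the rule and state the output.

nostexssnu

/i/ is a high vowel flanked by voiceless consonants /s/ and /t/, so it deletes.
/i/ is a high vowel flanked by voiceless consonants /x/ and /s/, so it deletes.
/u/ is a high vowel flanked by voiceless consonants /s/ and /s/, so it deletes.
The other instance of /u/ does not occur in the required environment and remains unchanged.
Surface form: [nostexssnu].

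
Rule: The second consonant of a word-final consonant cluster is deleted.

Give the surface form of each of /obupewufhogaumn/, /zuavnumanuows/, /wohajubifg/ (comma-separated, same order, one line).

/obupewufhogaumn/: /n/ is the second consonant of a word-final cluster /mn/, so it deletes. → [obupewufhogaum].
/zuavnumanuows/: /s/ is the second consonant of a word-final cluster /ws/, so it deletes. → [zuavnumanuow].
/wohajubifg/: /g/ is the second consonant of a word-final cluster /fg/, so it deletes. → [wohajubif].

obupewufhogaum, zuavnumanuow, wohajubif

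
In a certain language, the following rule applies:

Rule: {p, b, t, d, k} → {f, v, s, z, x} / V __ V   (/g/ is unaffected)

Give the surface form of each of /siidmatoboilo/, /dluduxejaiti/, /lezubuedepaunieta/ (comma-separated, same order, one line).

siidmasovoilo, dluzuxejaisi, lezuvuezefauniesa

/siidmatoboilo/: /t/ is a stop between vowels /a/ and /o/, so it spirantizes to the fricative [s]. /b/ is a stop between vowels /o/ and /o/, so it spirantizes to the fricative [v]. → [siidmasovoilo].
/dluduxejaiti/: /d/ is a stop between vowels /u/ and /u/, so it spirantizes to the fricative [z]. /t/ is a stop between vowels /i/ and /i/, so it spirantizes to the fricative [s]. → [dluzuxejaisi].
/lezubuedepaunieta/: /b/ is a stop between vowels /u/ and /u/, so it spirantizes to the fricative [v]. /d/ is a stop between vowels /e/ and /e/, so it spirantizes to the fricative [z]. /p/ is a stop between vowels /e/ and /a/, so it spirantizes to the fricative [f]. /t/ is a stop between vowels /e/ and /a/, so it spirantizes to the fricative [s]. → [lezuvuezefauniesa].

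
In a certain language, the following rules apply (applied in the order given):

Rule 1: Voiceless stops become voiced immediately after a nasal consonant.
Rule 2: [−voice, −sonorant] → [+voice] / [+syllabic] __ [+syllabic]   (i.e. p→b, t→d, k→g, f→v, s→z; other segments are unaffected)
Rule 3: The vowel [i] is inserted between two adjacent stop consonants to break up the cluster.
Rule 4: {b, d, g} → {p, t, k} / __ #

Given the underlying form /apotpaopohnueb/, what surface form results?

Rule 1 (post-nasal voicing): no segment meets the environment; /apotpaopohnueb/ is unchanged.
Rule 2 (intervocalic voicing): /p/ is a voiceless obstruent between vowels /a/ and /o/, so it voices to [b]. /p/ is a voiceless obstruent between vowels /o/ and /o/, so it voices to [b]. /apotpaopohnueb/ → abotpaobohnueb.
Rule 3 (stop-cluster i-epenthesis): /t/ and /p/ form a stop–stop cluster, so [i] is inserted between them. /abotpaobohnueb/ → abotipaobohnueb.
Rule 4 (final devoicing): /b/ is a voiced stop in word-final position, so it devoices to [p]. /abotipaobohnueb/ → abotipaobohnuep.

abotipaobohnuep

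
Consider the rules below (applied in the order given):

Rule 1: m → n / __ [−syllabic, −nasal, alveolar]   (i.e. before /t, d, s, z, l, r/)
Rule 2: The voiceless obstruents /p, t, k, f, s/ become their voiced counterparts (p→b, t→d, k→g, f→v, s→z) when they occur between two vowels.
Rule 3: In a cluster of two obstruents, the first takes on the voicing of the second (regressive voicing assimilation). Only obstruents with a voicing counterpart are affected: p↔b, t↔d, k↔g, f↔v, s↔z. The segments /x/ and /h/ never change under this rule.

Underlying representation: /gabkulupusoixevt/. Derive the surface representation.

Rule 1 (nasal place assimilation): no segment meets the environment; /gabkulupusoixevt/ is unchanged.
Rule 2 (intervocalic voicing): /p/ is a voiceless obstruent between vowels /u/ and /u/, so it voices to [b]. /s/ is a voiceless obstruent between vowels /u/ and /o/, so it voices to [z]. /gabkulupusoixevt/ → gabkulubuzoixevt.
Rule 3 (regressive voicing assimilation): /b/ precedes the voiceless obstruent /k/, so it devoices to [p] by assimilation. /v/ precedes the voiceless obstruent /t/, so it devoices to [f] by assimilation. /gabkulubuzoixevt/ → gapkulubuzoixeft.

gapkulubuzoixeft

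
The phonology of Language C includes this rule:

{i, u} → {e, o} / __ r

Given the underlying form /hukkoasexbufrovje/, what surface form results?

hukkoasexbufrovje

No segment of /hukkoasexbufrovje/ meets the structural description of the rule, so the form surfaces unchanged.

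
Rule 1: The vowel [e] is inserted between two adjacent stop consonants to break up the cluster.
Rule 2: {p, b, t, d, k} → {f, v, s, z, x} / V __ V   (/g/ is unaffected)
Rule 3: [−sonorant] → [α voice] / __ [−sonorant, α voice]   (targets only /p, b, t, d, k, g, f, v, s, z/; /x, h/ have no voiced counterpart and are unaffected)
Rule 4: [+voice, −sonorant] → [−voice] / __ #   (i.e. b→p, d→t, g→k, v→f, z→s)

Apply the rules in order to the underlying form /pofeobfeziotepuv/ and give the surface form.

Rule 1 (stop-cluster e-epenthesis): no segment meets the environment; /pofeobfeziotepuv/ is unchanged.
Rule 2 (intervocalic spirantization): /t/ is a stop between vowels /o/ and /e/, so it spirantizes to the fricative [s]. /p/ is a stop between vowels /e/ and /u/, so it spirantizes to the fricative [f]. /pofeobfeziotepuv/ → pofeobfeziosefuv.
Rule 3 (regressive voicing assimilation): /b/ precedes the voiceless obstruent /f/, so it devoices to [p] by assimilation. /pofeobfeziosefuv/ → pofeopfeziosefuv.
Rule 4 (final devoicing): /v/ is a voiced obstruent in word-final position, so it devoices to [f]. /pofeopfeziosefuv/ → pofeopfeziosefuf.

pofeopfeziosefuf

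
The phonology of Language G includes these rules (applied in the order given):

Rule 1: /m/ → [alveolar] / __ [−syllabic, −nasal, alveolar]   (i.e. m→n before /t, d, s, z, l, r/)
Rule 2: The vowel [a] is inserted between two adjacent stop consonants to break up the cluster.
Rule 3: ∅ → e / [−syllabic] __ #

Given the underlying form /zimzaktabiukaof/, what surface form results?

Rule 1 (nasal place assimilation): /m/ precedes the alveolar consonant /z/, so it assimilates in place to [n]. /zimzaktabiukaof/ → zinzaktabiukaof.
Rule 2 (stop-cluster a-epenthesis): /k/ and /t/ form a stop–stop cluster, so [a] is inserted between them. /zinzaktabiukaof/ → zinzakatabiukaof.
Rule 3 (final e-epenthesis): the form ends in the consonant /f/, so [e] is inserted word-finally. /zinzakatabiukaof/ → zinzakatabiukaofe.

zinzakatabiukaofe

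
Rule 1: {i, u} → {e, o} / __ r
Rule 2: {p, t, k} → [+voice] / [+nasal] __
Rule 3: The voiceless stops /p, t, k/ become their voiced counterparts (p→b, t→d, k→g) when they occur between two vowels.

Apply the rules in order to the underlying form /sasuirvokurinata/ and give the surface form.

sasuervogorinada

Rule 1 (pre-rhotic lowering): /i/ is a high vowel immediately before /r/, so it lowers to [e]. /u/ is a high vowel immediately before /r/, so it lowers to [o]. /sasuirvokurinata/ → sasuervokorinata.
Rule 2 (post-nasal voicing): no segment meets the environment; /sasuervokorinata/ is unchanged.
Rule 3 (intervocalic voicing): /k/ is a voiceless stop between vowels /o/ and /o/, so it voices to [g]. /t/ is a voiceless stop between vowels /a/ and /a/, so it voices to [d]. /sasuervokorinata/ → sasuervogorinada.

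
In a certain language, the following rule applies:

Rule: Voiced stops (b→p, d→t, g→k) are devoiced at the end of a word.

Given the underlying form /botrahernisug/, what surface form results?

/g/ is a voiced stop in word-final position, so it devoices to [k].
Surface form: [botrahernisuk].

botrahernisuk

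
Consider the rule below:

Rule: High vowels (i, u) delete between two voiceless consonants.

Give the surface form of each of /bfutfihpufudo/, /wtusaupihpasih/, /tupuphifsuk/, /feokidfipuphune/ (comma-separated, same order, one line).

/bfutfihpufudo/: /u/ is a high vowel flanked by voiceless consonants /f/ and /t/, so it deletes. /i/ is a high vowel flanked by voiceless consonants /f/ and /h/, so it deletes. /u/ is a high vowel flanked by voiceless consonants /p/ and /f/, so it deletes. → [bftfhpfudo].
/wtusaupihpasih/: /u/ is a high vowel flanked by voiceless consonants /t/ and /s/, so it deletes. /i/ is a high vowel flanked by voiceless consonants /p/ and /h/, so it deletes. /i/ is a high vowel flanked by voiceless consonants /s/ and /h/, so it deletes. → [wtsauphpash].
/tupuphifsuk/: /u/ is a high vowel flanked by voiceless consonants /t/ and /p/, so it deletes. /u/ is a high vowel flanked by voiceless consonants /p/ and /p/, so it deletes. /i/ is a high vowel flanked by voiceless consonants /h/ and /f/, so it deletes. /u/ is a high vowel flanked by voiceless consonants /s/ and /k/, so it deletes. → [tpphfsk].
/feokidfipuphune/: /i/ is a high vowel flanked by voiceless consonants /f/ and /p/, so it deletes. /u/ is a high vowel flanked by voiceless consonants /p/ and /p/, so it deletes. → [feokidfpphune].

bftfhpfudo, wtsauphpash, tpphfsk, feokidfpphune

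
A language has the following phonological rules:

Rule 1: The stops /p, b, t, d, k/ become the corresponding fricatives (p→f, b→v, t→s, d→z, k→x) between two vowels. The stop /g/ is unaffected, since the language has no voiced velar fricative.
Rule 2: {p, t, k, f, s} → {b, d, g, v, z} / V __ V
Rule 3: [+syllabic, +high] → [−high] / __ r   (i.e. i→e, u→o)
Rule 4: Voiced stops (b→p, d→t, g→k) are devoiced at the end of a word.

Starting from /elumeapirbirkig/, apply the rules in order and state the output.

elumeaverberkik

Rule 1 (intervocalic spirantization): /p/ is a stop between vowels /a/ and /i/, so it spirantizes to the fricative [f]. /elumeapirbirkig/ → elumeafirbirkig.
Rule 2 (intervocalic voicing): /f/ is a voiceless obstruent between vowels /a/ and /i/, so it voices to [v]. /elumeafirbirkig/ → elumeavirbirkig.
Rule 3 (pre-rhotic lowering): /i/ is a high vowel immediately before /r/, so it lowers to [e]. /i/ is a high vowel immediately before /r/, so it lowers to [e]. /elumeavirbirkig/ → elumeaverberkig.
Rule 4 (final devoicing): /g/ is a voiced stop in word-final position, so it devoices to [k]. /elumeaverberkig/ → elumeaverberkik.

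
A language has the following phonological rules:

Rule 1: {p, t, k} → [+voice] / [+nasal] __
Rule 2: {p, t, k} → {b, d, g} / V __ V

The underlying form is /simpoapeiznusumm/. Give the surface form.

simboabeiznusumm

Rule 1 (post-nasal voicing): /p/ is a voiceless stop immediately after the nasal /m/, so it voices to [b]. /simpoapeiznusumm/ → simboapeiznusumm.
Rule 2 (intervocalic voicing): /p/ is a voiceless stop between vowels /a/ and /e/, so it voices to [b]. /simboapeiznusumm/ → simboabeiznusumm.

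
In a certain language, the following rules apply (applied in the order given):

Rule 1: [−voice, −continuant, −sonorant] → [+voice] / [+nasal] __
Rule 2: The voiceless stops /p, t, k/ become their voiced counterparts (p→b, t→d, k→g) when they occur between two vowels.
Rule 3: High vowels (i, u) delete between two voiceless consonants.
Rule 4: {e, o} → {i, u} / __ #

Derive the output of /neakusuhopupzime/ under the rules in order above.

neagushobupzimi

Rule 1 (post-nasal voicing): no segment meets the environment; /neakusuhopupzime/ is unchanged.
Rule 2 (intervocalic voicing): /k/ is a voiceless stop between vowels /a/ and /u/, so it voices to [g]. /p/ is a voiceless stop between vowels /o/ and /u/, so it voices to [b]. /neakusuhopupzime/ → neagusuhobupzime.
Rule 3 (high vowel syncope): /u/ is a high vowel flanked by voiceless consonants /s/ and /h/, so it deletes. /neagusuhobupzime/ → neagushobupzime.
Rule 4 (final vowel raising): /e/ is a mid vowel in word-final position, so it raises to [i]. /neagushobupzime/ → neagushobupzimi.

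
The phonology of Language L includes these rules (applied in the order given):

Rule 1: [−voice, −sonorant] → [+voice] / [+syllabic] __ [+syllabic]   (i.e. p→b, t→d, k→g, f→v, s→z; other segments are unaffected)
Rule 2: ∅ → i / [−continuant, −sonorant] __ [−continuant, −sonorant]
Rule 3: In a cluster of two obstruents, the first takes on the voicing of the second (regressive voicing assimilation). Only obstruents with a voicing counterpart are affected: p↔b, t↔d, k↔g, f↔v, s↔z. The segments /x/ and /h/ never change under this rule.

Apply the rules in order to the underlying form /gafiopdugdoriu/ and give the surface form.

Rule 1 (intervocalic voicing): /f/ is a voiceless obstruent between vowels /a/ and /i/, so it voices to [v]. /gafiopdugdoriu/ → gaviopdugdoriu.
Rule 2 (stop-cluster i-epenthesis): /p/ and /d/ form a stop–stop cluster, so [i] is inserted between them. /g/ and /d/ form a stop–stop cluster, so [i] is inserted between them. /gaviopdugdoriu/ → gaviopidugidoriu.
Rule 3 (regressive voicing assimilation): no segment meets the environment; /gaviopidugidoriu/ is unchanged.

gaviopidugidoriu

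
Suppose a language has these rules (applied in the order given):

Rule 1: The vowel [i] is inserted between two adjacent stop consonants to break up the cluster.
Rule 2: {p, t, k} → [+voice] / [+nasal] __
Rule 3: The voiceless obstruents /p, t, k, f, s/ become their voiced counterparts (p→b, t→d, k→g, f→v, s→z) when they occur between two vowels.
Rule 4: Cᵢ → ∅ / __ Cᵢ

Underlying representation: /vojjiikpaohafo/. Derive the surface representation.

Rule 1 (stop-cluster i-epenthesis): /k/ and /p/ form a stop–stop cluster, so [i] is inserted between them. /vojjiikpaohafo/ → vojjiikipaohafo.
Rule 2 (post-nasal voicing): no segment meets the environment; /vojjiikipaohafo/ is unchanged.
Rule 3 (intervocalic voicing): /k/ is a voiceless obstruent between vowels /i/ and /i/, so it voices to [g]. /p/ is a voiceless obstruent between vowels /i/ and /a/, so it voices to [b]. /f/ is a voiceless obstruent between vowels /a/ and /o/, so it voices to [v]. /vojjiikipaohafo/ → vojjiigibaohavo.
Rule 4 (degemination): /jj/ is a geminate; the first /j/ deletes. /vojjiigibaohavo/ → vojiigibaohavo.

vojiigibaohavo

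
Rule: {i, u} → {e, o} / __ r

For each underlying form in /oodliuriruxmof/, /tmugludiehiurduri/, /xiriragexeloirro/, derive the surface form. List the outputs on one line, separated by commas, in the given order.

oodlioreruxmof, tmugludiehiordori, xereragexeloerro

/oodliuriruxmof/: /u/ is a high vowel immediately before /r/, so it lowers to [o]. /i/ is a high vowel immediately before /r/, so it lowers to [e]. → [oodlioreruxmof].
/tmugludiehiurduri/: /u/ is a high vowel immediately before /r/, so it lowers to [o]. /u/ is a high vowel immediately before /r/, so it lowers to [o]. → [tmugludiehiordori].
/xiriragexeloirro/: /i/ is a high vowel immediately before /r/, so it lowers to [e]. /i/ is a high vowel immediately before /r/, so it lowers to [e]. /i/ is a high vowel immediately before /r/, so it lowers to [e]. → [xereragexeloerro].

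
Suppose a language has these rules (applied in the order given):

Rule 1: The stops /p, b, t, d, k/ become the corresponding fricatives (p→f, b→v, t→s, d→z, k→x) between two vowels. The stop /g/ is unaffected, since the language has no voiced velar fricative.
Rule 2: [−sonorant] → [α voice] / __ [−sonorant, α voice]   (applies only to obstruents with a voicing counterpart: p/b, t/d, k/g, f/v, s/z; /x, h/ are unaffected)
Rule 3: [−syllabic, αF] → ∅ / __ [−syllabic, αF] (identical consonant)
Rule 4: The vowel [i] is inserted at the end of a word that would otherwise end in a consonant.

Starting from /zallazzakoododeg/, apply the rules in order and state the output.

zalazaxoozozegi

Rule 1 (intervocalic spirantization): /k/ is a stop between vowels /a/ and /o/, so it spirantizes to the fricative [x]. /d/ is a stop between vowels /o/ and /o/, so it spirantizes to the fricative [z]. /d/ is a stop between vowels /o/ and /e/, so it spirantizes to the fricative [z]. /zallazzakoododeg/ → zallazzaxoozozeg.
Rule 2 (regressive voicing assimilation): no segment meets the environment; /zallazzaxoozozeg/ is unchanged.
Rule 3 (degemination): /ll/ is a geminate; the first /l/ deletes. /zz/ is a geminate; the first /z/ deletes. /zallazzaxoozozeg/ → zalazaxoozozeg.
Rule 4 (final i-epenthesis): the form ends in the consonant /g/, so [i] is inserted word-finally. /zalazaxoozozeg/ → zalazaxoozozegi.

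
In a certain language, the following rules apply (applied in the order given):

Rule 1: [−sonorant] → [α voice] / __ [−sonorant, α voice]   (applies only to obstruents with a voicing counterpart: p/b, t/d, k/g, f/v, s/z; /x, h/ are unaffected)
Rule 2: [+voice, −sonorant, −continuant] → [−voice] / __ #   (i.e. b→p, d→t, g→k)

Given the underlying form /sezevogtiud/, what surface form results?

Rule 1 (regressive voicing assimilation): /g/ precedes the voiceless obstruent /t/, so it devoices to [k] by assimilation. /sezevogtiud/ → sezevoktiud.
Rule 2 (final devoicing): /d/ is a voiced stop in word-final position, so it devoices to [t]. /sezevoktiud/ → sezevoktiut.

sezevoktiut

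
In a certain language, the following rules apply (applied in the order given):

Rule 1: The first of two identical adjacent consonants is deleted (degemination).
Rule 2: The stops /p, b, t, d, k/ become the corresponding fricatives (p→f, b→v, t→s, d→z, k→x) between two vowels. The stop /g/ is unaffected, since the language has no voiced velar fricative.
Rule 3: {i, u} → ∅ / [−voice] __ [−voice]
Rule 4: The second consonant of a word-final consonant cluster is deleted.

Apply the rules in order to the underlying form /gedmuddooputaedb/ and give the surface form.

Rule 1 (degemination): /dd/ is a geminate; the first /d/ deletes. /gedmuddooputaedb/ → gedmudooputaedb.
Rule 2 (intervocalic spirantization): /d/ is a stop between vowels /u/ and /o/, so it spirantizes to the fricative [z]. /p/ is a stop between vowels /o/ and /u/, so it spirantizes to the fricative [f]. /t/ is a stop between vowels /u/ and /a/, so it spirantizes to the fricative [s]. /gedmudooputaedb/ → gedmuzoofusaedb.
Rule 3 (high vowel syncope): /u/ is a high vowel flanked by voiceless consonants /f/ and /s/, so it deletes. /gedmuzoofusaedb/ → gedmuzoofsaedb.
Rule 4 (final cluster simplification): /b/ is the second consonant of a word-final cluster /db/, so it deletes. /gedmuzoofsaedb/ → gedmuzoofsaed.

gedmuzoofsaed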